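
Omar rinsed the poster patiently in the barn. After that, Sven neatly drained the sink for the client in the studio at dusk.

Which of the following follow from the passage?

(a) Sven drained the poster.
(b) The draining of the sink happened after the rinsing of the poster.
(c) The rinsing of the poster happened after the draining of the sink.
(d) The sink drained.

(a) Not entailed — Sven drained the sink, not the poster; the poster belongs to the rinsing event.
(b) Entailed — the narrative places the rinsing before the draining.
(c) Not entailed — the narrative places the rinsing before the draining, not after.
(d) Entailed — 'Sven drained the sink' is causative; it entails the inchoative 'the sink drained'.

(b), (d)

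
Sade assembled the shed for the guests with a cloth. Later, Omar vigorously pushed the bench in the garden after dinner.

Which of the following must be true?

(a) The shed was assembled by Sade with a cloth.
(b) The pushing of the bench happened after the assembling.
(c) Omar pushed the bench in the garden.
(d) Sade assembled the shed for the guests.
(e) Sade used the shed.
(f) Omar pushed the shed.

(a) Entailed — this follows by dropping conjuncts from the assembling event's description.
(b) Entailed — the narrative places the assembling before the pushing.
(c) Entailed — this follows by dropping conjuncts from the pushing event's description.
(d) Entailed — this follows by dropping conjuncts from the assembling event's description.
(e) Not entailed — the shed is the patient, not an instrument — Sade used a cloth.
(f) Not entailed — Omar pushed the bench, not the shed; the shed belongs to the assembling event.

(a), (b), (c), (d)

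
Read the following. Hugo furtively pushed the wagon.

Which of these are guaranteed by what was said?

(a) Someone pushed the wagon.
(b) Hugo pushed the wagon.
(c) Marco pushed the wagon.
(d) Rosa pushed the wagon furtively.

(a) Entailed — this follows by dropping conjuncts from the pushing event's description.
(b) Entailed — dropping 'furtively' leaves a sub-description the original still satisfies.
(c) Not entailed — the passage has Hugo pushing the wagon, not Marco.
(d) Not entailed — the passage has Hugo pushing the wagon, not Rosa.

(a), (b)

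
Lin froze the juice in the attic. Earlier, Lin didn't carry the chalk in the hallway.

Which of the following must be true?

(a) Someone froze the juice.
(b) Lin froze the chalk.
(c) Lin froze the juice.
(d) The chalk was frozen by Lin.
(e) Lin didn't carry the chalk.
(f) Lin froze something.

(a) Entailed — the original entails any weakening of itself; this just drops 'in the attic' and generalizes the agent.
(b) Not entailed — Lin froze the juice, not the chalk; the chalk belongs to the carrying event.
(c) Entailed — dropping 'in the attic' leaves a sub-description the original still satisfies.
(d) Not entailed — Lin froze the juice, not the chalk; the chalk belongs to the carrying event.
(e) Not entailed — dropping 'in the hallway' under negation is not valid — the original leaves open that Lin carried the chalk some other way.
(f) Entailed — every conjunct here is already in the original freezing event.

(a), (c), (f)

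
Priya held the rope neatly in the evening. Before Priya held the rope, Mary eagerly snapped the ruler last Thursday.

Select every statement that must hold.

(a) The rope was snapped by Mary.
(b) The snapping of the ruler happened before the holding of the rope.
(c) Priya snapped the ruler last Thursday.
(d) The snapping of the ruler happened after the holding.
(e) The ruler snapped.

(b), (e)

(a) Not entailed — Mary snapped the ruler, not the rope; the rope belongs to the holding event.
(b) Entailed — the narrative places the snapping before the holding.
(c) Not entailed — the passage has Mary snapping the ruler, not Priya.
(d) Not entailed — the narrative places the snapping before the holding, not after.
(e) Entailed — 'Mary snapped the ruler' is causative; it entails the inchoative 'the ruler snapped'.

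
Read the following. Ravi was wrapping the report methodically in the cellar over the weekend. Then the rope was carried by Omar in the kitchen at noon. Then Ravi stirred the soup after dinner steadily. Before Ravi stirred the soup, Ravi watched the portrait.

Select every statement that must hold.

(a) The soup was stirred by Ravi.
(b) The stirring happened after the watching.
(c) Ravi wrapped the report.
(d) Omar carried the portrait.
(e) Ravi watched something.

(a), (b), (e)

(a) Entailed — the original entails any weakening of itself; this just drops 'after dinner', 'steadily'.
(b) Entailed — the narrative places the watching before the stirring.
(c) Not entailed — 'was wrapping' is progressive on an accomplishment; it does not entail the completed 'wrapped'.
(d) Not entailed — Omar carried the rope, not the portrait; the portrait belongs to the watching event.
(e) Entailed — the original entails any weakening of itself; this just generalizes the patient.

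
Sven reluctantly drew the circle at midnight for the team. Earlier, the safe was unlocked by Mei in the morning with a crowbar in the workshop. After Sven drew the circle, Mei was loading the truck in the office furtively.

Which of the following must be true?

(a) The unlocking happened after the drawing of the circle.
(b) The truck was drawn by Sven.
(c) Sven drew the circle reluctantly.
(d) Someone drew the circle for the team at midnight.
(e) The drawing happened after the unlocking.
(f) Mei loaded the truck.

(c), (d), (e)

(a) Not entailed — the narrative places the unlocking before the drawing, not after.
(b) Not entailed — Sven drew the circle, not the truck; the truck belongs to the loading event.
(c) Entailed — the original entails any weakening of itself; this just drops 'at midnight', 'for the team'.
(d) Entailed — every conjunct here is already in the original drawing event.
(e) Entailed — the narrative places the unlocking before the drawing.
(f) Not entailed — 'was loading' is progressive on an accomplishment; it does not entail the completed 'loaded'.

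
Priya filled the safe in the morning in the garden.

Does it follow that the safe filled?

yes

'Priya filled the safe' is the causative; it entails the inchoative 'the safe filled'.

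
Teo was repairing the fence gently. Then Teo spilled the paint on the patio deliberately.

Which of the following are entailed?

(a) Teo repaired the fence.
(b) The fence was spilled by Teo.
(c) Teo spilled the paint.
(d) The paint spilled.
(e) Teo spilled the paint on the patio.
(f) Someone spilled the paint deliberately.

(a) Not entailed — 'was repairing' is progressive on an accomplishment; it does not entail the completed 'repaired'.
(b) Not entailed — Teo spilled the paint, not the fence; the fence belongs to the repairing event.
(c) Entailed — dropping 'deliberately', 'on the patio' leaves a sub-description the original still satisfies.
(d) Entailed — 'Teo spilled the paint' is causative; it entails the inchoative 'the paint spilled'.
(e) Entailed — the original entails any weakening of itself; this just drops 'deliberately'.
(f) Entailed — this follows by dropping conjuncts from the spilling event's description.

(c), (d), (e), (f)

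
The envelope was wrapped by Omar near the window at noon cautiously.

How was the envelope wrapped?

cautiously

'cautiously' marks the manner of the wrapping event.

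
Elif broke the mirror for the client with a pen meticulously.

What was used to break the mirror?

'with a pen' marks the instrument of the breaking event.

a pen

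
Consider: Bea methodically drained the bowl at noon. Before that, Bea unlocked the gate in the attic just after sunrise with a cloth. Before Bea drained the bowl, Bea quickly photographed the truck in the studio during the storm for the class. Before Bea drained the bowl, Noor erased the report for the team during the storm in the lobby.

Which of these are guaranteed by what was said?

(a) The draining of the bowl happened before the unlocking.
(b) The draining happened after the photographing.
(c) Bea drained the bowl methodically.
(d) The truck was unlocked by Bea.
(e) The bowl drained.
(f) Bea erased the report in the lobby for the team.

(a) Not entailed — the narrative places the unlocking before the draining, not after.
(b) Entailed — the narrative places the photographing before the draining.
(c) Entailed — this follows by dropping conjuncts from the draining event's description.
(d) Not entailed — Bea unlocked the gate, not the truck; the truck belongs to the photographing event.
(e) Entailed — 'Bea drained the bowl' is causative; it entails the inchoative 'the bowl drained'.
(f) Not entailed — the passage has Noor erasing the report, not Bea.

(b), (c), (e)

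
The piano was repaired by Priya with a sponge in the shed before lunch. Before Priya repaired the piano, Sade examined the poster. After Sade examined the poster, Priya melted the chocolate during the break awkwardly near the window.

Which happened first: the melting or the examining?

The connectives place the examining before the melting.

the examining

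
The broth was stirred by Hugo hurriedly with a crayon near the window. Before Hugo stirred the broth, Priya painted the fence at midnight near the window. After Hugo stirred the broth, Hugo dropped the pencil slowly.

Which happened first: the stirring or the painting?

The connectives place the painting before the stirring.

the painting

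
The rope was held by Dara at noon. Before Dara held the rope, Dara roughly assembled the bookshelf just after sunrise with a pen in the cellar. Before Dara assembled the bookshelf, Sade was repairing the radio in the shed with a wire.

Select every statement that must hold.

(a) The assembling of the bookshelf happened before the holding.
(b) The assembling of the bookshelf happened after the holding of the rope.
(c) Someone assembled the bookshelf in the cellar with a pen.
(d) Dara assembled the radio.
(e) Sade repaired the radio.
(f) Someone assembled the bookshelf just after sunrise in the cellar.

(a) Entailed — the narrative places the assembling before the holding.
(b) Not entailed — the narrative places the assembling before the holding, not after.
(c) Entailed — dropping 'roughly', 'just after sunrise' and generalizing the agent leaves a sub-description the original still satisfies.
(d) Not entailed — Dara assembled the bookshelf, not the radio; the radio belongs to the repairing event.
(e) Not entailed — 'was repairing' is progressive on an accomplishment; it does not entail the completed 'repaired'.
(f) Entailed — dropping 'with a pen', 'roughly' and generalizing the agent leaves a sub-description the original still satisfies.

(a), (c), (f)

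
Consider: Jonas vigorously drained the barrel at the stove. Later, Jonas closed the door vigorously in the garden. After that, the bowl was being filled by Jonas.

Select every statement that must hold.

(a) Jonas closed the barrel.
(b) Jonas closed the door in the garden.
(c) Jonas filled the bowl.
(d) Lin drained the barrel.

(a) Not entailed — Jonas closed the door, not the barrel; the barrel belongs to the draining event.
(b) Entailed — the original entails any weakening of itself; this just drops 'vigorously'.
(c) Not entailed — 'was filling' is progressive on an accomplishment; it does not entail the completed 'filled'.
(d) Not entailed — the passage has Jonas draining the barrel, not Lin.

(b)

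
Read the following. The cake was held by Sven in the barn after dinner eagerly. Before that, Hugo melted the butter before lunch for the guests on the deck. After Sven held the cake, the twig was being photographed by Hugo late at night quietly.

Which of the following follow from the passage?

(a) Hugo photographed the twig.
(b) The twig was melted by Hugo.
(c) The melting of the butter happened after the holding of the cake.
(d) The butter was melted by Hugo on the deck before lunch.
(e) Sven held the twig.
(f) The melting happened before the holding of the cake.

(d), (f)

(a) Not entailed — 'was photographing' is progressive on an accomplishment; it does not entail the completed 'photographed'.
(b) Not entailed — Hugo melted the butter, not the twig; the twig belongs to the photographing event.
(c) Not entailed — the narrative places the melting before the holding, not after.
(d) Entailed — every conjunct here is already in the original melting event.
(e) Not entailed — Sven held the cake, not the twig; the twig belongs to the photographing event.
(f) Entailed — the narrative places the melting before the holding.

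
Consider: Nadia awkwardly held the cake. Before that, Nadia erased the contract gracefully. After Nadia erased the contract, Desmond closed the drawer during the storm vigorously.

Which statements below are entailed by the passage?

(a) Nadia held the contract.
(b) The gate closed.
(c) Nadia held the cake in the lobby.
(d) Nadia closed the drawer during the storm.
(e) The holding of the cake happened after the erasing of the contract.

(a) Not entailed — Nadia held the cake, not the contract; the contract belongs to the erasing event.
(b) Not entailed — the drawer is what closed, not the gate.
(c) Not entailed — 'in the lobby' adds information not in the original event.
(d) Not entailed — the passage has Desmond closing the drawer, not Nadia.
(e) Entailed — the narrative places the erasing before the holding.

(e)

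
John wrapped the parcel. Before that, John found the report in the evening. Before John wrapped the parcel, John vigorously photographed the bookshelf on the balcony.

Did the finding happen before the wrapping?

yes

The narrative orders the finding before the wrapping.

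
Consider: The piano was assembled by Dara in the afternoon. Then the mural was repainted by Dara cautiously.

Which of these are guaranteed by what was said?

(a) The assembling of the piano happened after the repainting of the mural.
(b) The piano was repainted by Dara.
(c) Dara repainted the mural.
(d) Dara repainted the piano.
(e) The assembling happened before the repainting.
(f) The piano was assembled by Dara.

(c), (e), (f)

(a) Not entailed — the narrative places the assembling before the repainting, not after.
(b) Not entailed — Dara repainted the mural, not the piano; the piano belongs to the assembling event.
(c) Entailed — every conjunct here is already in the original repainting event.
(d) Not entailed — Dara repainted the mural, not the piano; the piano belongs to the assembling event.
(e) Entailed — the narrative places the assembling before the repainting.
(f) Entailed — this follows by dropping conjuncts from the assembling event's description.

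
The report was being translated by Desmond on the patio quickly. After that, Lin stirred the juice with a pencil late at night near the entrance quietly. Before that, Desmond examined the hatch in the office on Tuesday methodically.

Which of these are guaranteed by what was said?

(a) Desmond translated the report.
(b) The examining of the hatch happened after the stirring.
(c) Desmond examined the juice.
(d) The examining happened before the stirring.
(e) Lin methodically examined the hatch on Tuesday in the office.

(d)

(a) Not entailed — 'was translating' is progressive on an accomplishment; it does not entail the completed 'translated'.
(b) Not entailed — the narrative places the examining before the stirring, not after.
(c) Not entailed — Desmond examined the hatch, not the juice; the juice belongs to the stirring event.
(d) Entailed — the narrative places the examining before the stirring.
(e) Not entailed — the passage has Desmond examining the hatch, not Lin.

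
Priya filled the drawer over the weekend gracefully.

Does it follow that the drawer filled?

'Priya filled the drawer' is the causative; it entails the inchoative 'the drawer filled'.

yes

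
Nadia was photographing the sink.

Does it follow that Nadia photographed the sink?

no

'was photographing' is progressive; for an accomplishment like 'photograph the sink', it doesn't entail completion.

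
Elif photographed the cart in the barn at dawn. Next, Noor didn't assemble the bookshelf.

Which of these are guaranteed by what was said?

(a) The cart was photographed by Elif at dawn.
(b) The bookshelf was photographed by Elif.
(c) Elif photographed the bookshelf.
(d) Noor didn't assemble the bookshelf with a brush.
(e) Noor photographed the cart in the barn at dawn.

(a) Entailed — every conjunct here is already in the original photographing event.
(b) Not entailed — Elif photographed the cart, not the bookshelf; the bookshelf belongs to the assembling event.
(c) Not entailed — Elif photographed the cart, not the bookshelf; the bookshelf belongs to the assembling event.
(d) Entailed — under negation, adding a further restriction is entailed: if no such assembling event occurred, none occurred with a brush either.
(e) Not entailed — the passage has Elif photographing the cart, not Noor.

(a), (d)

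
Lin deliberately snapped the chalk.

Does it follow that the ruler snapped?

no

Nothing is said about any ruler; only the chalk is affected.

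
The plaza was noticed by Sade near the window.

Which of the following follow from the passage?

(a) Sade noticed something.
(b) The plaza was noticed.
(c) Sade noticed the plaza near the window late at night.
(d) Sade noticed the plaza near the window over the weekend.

(a), (b)

(a) Entailed — dropping 'near the window' and generalizing the patient leaves a sub-description the original still satisfies.
(b) Entailed — the original entails any weakening of itself; this just drops 'near the window' and generalizes the agent.
(c) Not entailed — 'late at night' adds information not in the original event.
(d) Not entailed — 'over the weekend' adds information not in the original event.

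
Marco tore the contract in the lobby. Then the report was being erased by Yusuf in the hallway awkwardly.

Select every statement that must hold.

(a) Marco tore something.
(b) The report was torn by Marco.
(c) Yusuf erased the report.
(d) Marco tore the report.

(a) Entailed — the original entails any weakening of itself; this just drops 'in the lobby' and generalizes the patient.
(b) Not entailed — Marco tore the contract, not the report; the report belongs to the erasing event.
(c) Not entailed — 'was erasing' is progressive on an accomplishment; it does not entail the completed 'erased'.
(d) Not entailed — Marco tore the contract, not the report; the report belongs to the erasing event.

(a)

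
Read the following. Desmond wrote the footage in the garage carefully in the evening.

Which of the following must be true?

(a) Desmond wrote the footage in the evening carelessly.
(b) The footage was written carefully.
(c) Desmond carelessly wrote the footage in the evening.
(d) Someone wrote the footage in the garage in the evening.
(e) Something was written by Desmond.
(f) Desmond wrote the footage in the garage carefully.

(a) Not entailed — 'carelessly' adds a manner not in (and inconsistent with) the original.
(b) Entailed — dropping 'in the garage', 'in the evening' and generalizing the agent leaves a sub-description the original still satisfies.
(c) Not entailed — 'carelessly' adds a manner not in (and inconsistent with) the original.
(d) Entailed — every conjunct here is already in the original writing event.
(e) Entailed — every conjunct here is already in the original writing event.
(f) Entailed — every conjunct here is already in the original writing event.

(b), (d), (e), (f)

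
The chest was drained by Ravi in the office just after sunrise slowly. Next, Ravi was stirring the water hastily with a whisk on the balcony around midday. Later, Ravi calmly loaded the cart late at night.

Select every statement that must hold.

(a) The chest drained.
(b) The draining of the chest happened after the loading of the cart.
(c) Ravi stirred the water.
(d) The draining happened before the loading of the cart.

(a), (c), (d)

(a) Entailed — 'Ravi drained the chest' is causative; it entails the inchoative 'the chest drained'.
(b) Not entailed — the narrative places the draining before the loading, not after.
(c) Entailed — 'stir' is an activity; 'was stirring' entails that some stirring happened, so 'stirred' holds.
(d) Entailed — the narrative places the draining before the loading.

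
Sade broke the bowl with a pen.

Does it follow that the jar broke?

Nothing is said about any jar; only the bowl is affected.

no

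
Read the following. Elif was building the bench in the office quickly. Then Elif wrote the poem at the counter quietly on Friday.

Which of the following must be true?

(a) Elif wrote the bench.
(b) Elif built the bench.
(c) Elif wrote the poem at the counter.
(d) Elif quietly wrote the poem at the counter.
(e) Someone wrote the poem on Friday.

(c), (d), (e)

(a) Not entailed — Elif wrote the poem, not the bench; the bench belongs to the building event.
(b) Not entailed — 'was building' is progressive on an accomplishment; it does not entail the completed 'built'.
(c) Entailed — every conjunct here is already in the original writing event.
(d) Entailed — this follows by dropping conjuncts from the writing event's description.
(e) Entailed — this follows by dropping conjuncts from the writing event's description.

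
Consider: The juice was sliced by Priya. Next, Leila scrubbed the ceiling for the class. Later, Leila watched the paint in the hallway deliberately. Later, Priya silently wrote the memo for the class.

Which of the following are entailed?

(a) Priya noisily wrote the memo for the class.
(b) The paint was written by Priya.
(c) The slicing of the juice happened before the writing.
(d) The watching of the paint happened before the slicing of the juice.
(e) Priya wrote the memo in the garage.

(c)

(a) Not entailed — 'noisily' adds a manner not in (and inconsistent with) the original.
(b) Not entailed — Priya wrote the memo, not the paint; the paint belongs to the watching event.
(c) Entailed — the narrative places the slicing before the writing.
(d) Not entailed — the narrative places the slicing before the watching, not after.
(e) Not entailed — 'in the garage' adds information not in the original event.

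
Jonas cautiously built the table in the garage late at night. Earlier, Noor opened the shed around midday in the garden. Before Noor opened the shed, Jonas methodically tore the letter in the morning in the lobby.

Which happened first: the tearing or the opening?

The connectives place the tearing before the opening.

the tearing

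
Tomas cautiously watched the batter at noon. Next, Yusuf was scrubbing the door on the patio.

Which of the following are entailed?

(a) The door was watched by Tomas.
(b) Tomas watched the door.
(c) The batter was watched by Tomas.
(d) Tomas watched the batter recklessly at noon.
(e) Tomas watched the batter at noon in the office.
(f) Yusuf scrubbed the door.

(c), (f)

(a) Not entailed — Tomas watched the batter, not the door; the door belongs to the scrubbing event.
(b) Not entailed — Tomas watched the batter, not the door; the door belongs to the scrubbing event.
(c) Entailed — this follows by dropping conjuncts from the watching event's description.
(d) Not entailed — 'recklessly' adds a manner not in (and inconsistent with) the original.
(e) Not entailed — 'in the office' adds information not in the original event.
(f) Entailed — 'scrub' is an activity; 'was scrubbing' entails that some scrubbing happened, so 'scrubbed' holds.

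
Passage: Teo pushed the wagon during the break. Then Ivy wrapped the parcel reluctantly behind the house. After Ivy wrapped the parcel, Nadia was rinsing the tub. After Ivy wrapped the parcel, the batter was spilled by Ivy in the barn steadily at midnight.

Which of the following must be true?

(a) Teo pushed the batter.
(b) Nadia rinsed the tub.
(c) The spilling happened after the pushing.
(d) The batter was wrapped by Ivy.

(a) Not entailed — Teo pushed the wagon, not the batter; the batter belongs to the spilling event.
(b) Entailed — 'rinse' is an activity; 'was rinsing' entails that some rinsing happened, so 'rinsed' holds.
(c) Entailed — the narrative places the pushing before the spilling.
(d) Not entailed — Ivy wrapped the parcel, not the batter; the batter belongs to the spilling event.

(b), (c)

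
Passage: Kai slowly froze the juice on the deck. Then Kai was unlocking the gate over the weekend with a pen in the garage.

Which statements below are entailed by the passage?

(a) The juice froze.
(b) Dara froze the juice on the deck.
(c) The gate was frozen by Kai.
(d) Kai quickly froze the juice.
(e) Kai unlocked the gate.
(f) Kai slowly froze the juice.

(a) Entailed — 'Kai froze the juice' is causative; it entails the inchoative 'the juice froze'.
(b) Not entailed — the passage has Kai freezing the juice, not Dara.
(c) Not entailed — Kai froze the juice, not the gate; the gate belongs to the unlocking event.
(d) Not entailed — 'quickly' adds a manner not in (and inconsistent with) the original.
(e) Not entailed — 'was unlocking' is progressive on an accomplishment; it does not entail the completed 'unlocked'.
(f) Entailed — dropping 'on the deck' leaves a sub-description the original still satisfies.

(a), (f)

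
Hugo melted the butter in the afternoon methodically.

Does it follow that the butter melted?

yes

'Hugo melted the butter' is the causative; it entails the inchoative 'the butter melted'.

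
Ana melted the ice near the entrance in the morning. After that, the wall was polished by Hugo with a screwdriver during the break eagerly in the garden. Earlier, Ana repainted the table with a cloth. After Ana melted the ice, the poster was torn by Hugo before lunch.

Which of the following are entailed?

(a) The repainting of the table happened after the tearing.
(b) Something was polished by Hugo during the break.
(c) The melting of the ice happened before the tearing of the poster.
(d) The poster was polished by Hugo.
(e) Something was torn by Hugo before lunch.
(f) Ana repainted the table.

(b), (c), (e), (f)

(a) Not entailed — the narrative doesn't order the tearing relative to the repainting.
(b) Entailed — every conjunct here is already in the original polishing event.
(c) Entailed — the narrative places the melting before the tearing.
(d) Not entailed — Hugo polished the wall, not the poster; the poster belongs to the tearing event.
(e) Entailed — every conjunct here is already in the original tearing event.
(f) Entailed — dropping 'with a cloth' leaves a sub-description the original still satisfies.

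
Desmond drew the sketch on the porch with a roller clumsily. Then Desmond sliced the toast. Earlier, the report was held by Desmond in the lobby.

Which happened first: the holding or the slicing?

The connectives place the holding before the slicing.

the holding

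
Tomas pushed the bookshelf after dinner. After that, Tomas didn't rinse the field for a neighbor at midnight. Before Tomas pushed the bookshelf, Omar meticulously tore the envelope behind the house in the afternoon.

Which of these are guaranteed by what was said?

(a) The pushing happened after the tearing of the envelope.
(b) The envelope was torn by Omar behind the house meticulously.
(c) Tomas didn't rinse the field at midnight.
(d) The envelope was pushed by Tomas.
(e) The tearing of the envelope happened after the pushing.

(a) Entailed — the narrative places the tearing before the pushing.
(b) Entailed — every conjunct here is already in the original tearing event.
(c) Not entailed — dropping 'for a neighbor' under negation is not valid — the original leaves open that Tomas rinsed the field some other way.
(d) Not entailed — Tomas pushed the bookshelf, not the envelope; the envelope belongs to the tearing event.
(e) Not entailed — the narrative places the tearing before the pushing, not after.

(a), (b)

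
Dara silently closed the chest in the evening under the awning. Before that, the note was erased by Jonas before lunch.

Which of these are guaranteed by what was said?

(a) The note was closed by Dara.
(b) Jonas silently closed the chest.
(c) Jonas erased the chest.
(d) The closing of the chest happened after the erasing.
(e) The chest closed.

(d), (e)

(a) Not entailed — Dara closed the chest, not the note; the note belongs to the erasing event.
(b) Not entailed — the passage has Dara closing the chest, not Jonas.
(c) Not entailed — Jonas erased the note, not the chest; the chest belongs to the closing event.
(d) Entailed — the narrative places the erasing before the closing.
(e) Entailed — 'Dara closed the chest' is causative; it entails the inchoative 'the chest closed'.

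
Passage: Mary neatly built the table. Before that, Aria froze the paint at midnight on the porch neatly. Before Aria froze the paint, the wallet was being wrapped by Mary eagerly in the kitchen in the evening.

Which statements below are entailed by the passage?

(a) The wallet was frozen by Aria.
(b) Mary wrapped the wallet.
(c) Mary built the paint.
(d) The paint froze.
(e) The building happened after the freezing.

(a) Not entailed — Aria froze the paint, not the wallet; the wallet belongs to the wrapping event.
(b) Not entailed — 'was wrapping' is progressive on an accomplishment; it does not entail the completed 'wrapped'.
(c) Not entailed — Mary built the table, not the paint; the paint belongs to the freezing event.
(d) Entailed — 'Aria froze the paint' is causative; it entails the inchoative 'the paint froze'.
(e) Entailed — the narrative places the freezing before the building.

(d), (e)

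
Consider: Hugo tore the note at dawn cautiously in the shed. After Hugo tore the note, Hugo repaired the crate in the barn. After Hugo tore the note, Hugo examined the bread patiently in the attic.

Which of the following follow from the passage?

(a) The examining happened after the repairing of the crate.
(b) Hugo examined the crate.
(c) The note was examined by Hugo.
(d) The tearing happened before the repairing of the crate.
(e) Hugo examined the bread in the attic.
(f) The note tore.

(a) Not entailed — the narrative doesn't order the repairing relative to the examining.
(b) Not entailed — Hugo examined the bread, not the crate; the crate belongs to the repairing event.
(c) Not entailed — Hugo examined the bread, not the note; the note belongs to the tearing event.
(d) Entailed — the narrative places the tearing before the repairing.
(e) Entailed — the original entails any weakening of itself; this just drops 'patiently'.
(f) Entailed — 'Hugo tore the note' is causative; it entails the inchoative 'the note tore'.

(d), (e), (f)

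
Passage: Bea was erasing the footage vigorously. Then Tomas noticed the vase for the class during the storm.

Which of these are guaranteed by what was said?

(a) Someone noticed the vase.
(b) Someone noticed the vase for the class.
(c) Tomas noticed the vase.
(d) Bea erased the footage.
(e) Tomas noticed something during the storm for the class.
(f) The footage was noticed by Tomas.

(a) Entailed — every conjunct here is already in the original noticing event.
(b) Entailed — the original entails any weakening of itself; this just drops 'during the storm' and generalizes the agent.
(c) Entailed — the original entails any weakening of itself; this just drops 'during the storm', 'for the class'.
(d) Not entailed — 'was erasing' is progressive on an accomplishment; it does not entail the completed 'erased'.
(e) Entailed — generalizing the patient leaves a sub-description the original still satisfies.
(f) Not entailed — Tomas noticed the vase, not the footage; the footage belongs to the erasing event.

(a), (b), (c), (e)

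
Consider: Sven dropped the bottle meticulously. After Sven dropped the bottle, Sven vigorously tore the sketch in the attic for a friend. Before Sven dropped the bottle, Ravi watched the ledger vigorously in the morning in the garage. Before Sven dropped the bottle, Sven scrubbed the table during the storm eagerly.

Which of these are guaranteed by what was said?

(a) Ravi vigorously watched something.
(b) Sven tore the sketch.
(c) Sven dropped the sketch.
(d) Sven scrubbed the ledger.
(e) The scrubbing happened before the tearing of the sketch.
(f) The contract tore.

(a) Entailed — every conjunct here is already in the original watching event.
(b) Entailed — dropping 'in the attic', 'for a friend', 'vigorously' leaves a sub-description the original still satisfies.
(c) Not entailed — Sven dropped the bottle, not the sketch; the sketch belongs to the tearing event.
(d) Not entailed — Sven scrubbed the table, not the ledger; the ledger belongs to the watching event.
(e) Entailed — the narrative places the scrubbing before the tearing.
(f) Not entailed — the sketch is what tore, not the contract.

(a), (b), (e)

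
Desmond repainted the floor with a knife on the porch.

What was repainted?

the floor

'the floor' marks the patient of the repainting event.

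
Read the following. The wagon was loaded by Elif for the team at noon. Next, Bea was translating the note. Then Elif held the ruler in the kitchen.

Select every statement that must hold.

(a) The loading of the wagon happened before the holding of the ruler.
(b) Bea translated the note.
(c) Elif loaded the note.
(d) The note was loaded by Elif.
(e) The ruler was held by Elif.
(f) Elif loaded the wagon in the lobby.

(a), (e)

(a) Entailed — the narrative places the loading before the holding.
(b) Not entailed — 'was translating' is progressive on an accomplishment; it does not entail the completed 'translated'.
(c) Not entailed — Elif loaded the wagon, not the note; the note belongs to the translating event.
(d) Not entailed — Elif loaded the wagon, not the note; the note belongs to the translating event.
(e) Entailed — every conjunct here is already in the original holding event.
(f) Not entailed — 'in the lobby' adds information not in the original event.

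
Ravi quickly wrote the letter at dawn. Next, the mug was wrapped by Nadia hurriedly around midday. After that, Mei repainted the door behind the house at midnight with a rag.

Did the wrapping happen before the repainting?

yes

The narrative orders the wrapping before the repainting.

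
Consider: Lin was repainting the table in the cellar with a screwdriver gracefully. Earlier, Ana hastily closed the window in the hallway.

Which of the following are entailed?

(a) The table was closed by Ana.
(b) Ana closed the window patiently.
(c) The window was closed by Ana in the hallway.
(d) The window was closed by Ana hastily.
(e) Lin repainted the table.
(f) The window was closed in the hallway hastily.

(a) Not entailed — Ana closed the window, not the table; the table belongs to the repainting event.
(b) Not entailed — 'patiently' adds a manner not in (and inconsistent with) the original.
(c) Entailed — this follows by dropping conjuncts from the closing event's description.
(d) Entailed — dropping 'in the hallway' leaves a sub-description the original still satisfies.
(e) Not entailed — 'was repainting' is progressive on an accomplishment; it does not entail the completed 'repainted'.
(f) Entailed — generalizing the agent leaves a sub-description the original still satisfies.

(c), (d), (f)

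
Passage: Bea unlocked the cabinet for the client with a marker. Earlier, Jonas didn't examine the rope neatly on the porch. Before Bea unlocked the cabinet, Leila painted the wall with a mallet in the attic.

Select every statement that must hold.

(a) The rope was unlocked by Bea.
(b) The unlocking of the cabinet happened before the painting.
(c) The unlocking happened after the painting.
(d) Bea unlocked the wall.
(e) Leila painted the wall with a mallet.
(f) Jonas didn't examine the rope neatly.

(a) Not entailed — Bea unlocked the cabinet, not the rope; the rope belongs to the examining event.
(b) Not entailed — the narrative places the painting before the unlocking, not after.
(c) Entailed — the narrative places the painting before the unlocking.
(d) Not entailed — Bea unlocked the cabinet, not the wall; the wall belongs to the painting event.
(e) Entailed — every conjunct here is already in the original painting event.
(f) Not entailed — dropping 'on the porch' under negation is not valid — the original leaves open that Jonas examined the rope some other way.

(c), (e)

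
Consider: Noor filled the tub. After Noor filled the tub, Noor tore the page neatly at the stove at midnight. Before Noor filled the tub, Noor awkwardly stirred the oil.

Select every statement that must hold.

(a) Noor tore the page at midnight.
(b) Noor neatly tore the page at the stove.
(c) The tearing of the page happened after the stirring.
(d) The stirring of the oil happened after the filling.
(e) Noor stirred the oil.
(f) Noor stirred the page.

(a) Entailed — dropping 'at the stove', 'neatly' leaves a sub-description the original still satisfies.
(b) Entailed — this follows by dropping conjuncts from the tearing event's description.
(c) Entailed — the narrative places the stirring before the tearing.
(d) Not entailed — the narrative places the stirring before the filling, not after.
(e) Entailed — every conjunct here is already in the original stirring event.
(f) Not entailed — Noor stirred the oil, not the page; the page belongs to the tearing event.

(a), (b), (c), (e)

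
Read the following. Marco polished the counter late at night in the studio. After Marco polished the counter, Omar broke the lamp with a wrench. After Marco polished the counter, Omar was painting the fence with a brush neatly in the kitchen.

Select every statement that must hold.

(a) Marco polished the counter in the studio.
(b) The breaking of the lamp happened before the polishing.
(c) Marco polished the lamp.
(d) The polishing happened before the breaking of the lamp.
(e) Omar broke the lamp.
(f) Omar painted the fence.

(a) Entailed — this follows by dropping conjuncts from the polishing event's description.
(b) Not entailed — the narrative places the polishing before the breaking, not after.
(c) Not entailed — Marco polished the counter, not the lamp; the lamp belongs to the breaking event.
(d) Entailed — the narrative places the polishing before the breaking.
(e) Entailed — this follows by dropping conjuncts from the breaking event's description.
(f) Not entailed — 'was painting' is progressive on an accomplishment; it does not entail the completed 'painted'.

(a), (d), (e)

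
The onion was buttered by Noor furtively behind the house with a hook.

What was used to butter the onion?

a hook

'with a hook' marks the instrument of the buttering event.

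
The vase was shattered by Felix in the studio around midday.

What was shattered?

'the vase' marks the patient of the shattering event.

the vase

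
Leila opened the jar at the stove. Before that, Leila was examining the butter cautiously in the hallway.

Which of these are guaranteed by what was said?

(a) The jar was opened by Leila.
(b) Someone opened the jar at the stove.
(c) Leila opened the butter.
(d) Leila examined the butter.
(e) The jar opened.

(a), (b), (d), (e)

(a) Entailed — every conjunct here is already in the original opening event.
(b) Entailed — every conjunct here is already in the original opening event.
(c) Not entailed — Leila opened the jar, not the butter; the butter belongs to the examining event.
(d) Entailed — 'examine' is an activity; 'was examining' entails that some examining happened, so 'examined' holds.
(e) Entailed — 'Leila opened the jar' is causative; it entails the inchoative 'the jar opened'.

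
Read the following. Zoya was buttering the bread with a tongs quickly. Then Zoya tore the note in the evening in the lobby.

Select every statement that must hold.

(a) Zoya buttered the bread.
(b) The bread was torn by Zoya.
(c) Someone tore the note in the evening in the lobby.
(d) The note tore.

(a) Not entailed — 'was buttering' is progressive on an accomplishment; it does not entail the completed 'buttered'.
(b) Not entailed — Zoya tore the note, not the bread; the bread belongs to the buttering event.
(c) Entailed — this follows by dropping conjuncts from the tearing event's description.
(d) Entailed — 'Zoya tore the note' is causative; it entails the inchoative 'the note tore'.

(c), (d)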